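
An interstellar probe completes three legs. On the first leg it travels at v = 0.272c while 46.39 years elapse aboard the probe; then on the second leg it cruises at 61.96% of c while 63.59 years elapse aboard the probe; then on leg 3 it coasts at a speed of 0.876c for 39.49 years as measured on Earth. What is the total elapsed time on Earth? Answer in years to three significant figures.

Leg 1: γ = 1/√(1 − 0.272²) = 1/√0.9260 = 1.039; Δt_1 = 1.039 × 46.39 = 48.21 years.
Leg 2: β = 0.6196; γ = 1/√(1 − 0.6196²) = 1/√0.6161 = 1.274; Δt_2 = 1.274 × 63.59 = 81.01 years.
Leg 3: 39.49 years is already measured on Earth.
Total: 48.21 + 81.01 + 39.49 years.

Δt = 169 years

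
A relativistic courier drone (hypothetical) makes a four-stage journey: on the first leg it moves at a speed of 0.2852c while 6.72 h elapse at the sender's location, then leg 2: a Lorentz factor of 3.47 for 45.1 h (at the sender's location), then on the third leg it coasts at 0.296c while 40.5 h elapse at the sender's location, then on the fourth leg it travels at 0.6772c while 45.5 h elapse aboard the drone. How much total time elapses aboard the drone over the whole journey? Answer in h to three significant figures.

τ = 104 h

Leg 1: γ = 1/√(1 − 0.2852²) = 1/√0.9187 = 1.043; τ_1 = 6.72/1.043 = 6.441 h.
Leg 2: γ = 3.47; τ_2 = 45.1/3.470 = 13.00 h.
Leg 3: γ = 1/√(1 − 0.296²) = 1/√0.9124 = 1.047; τ_3 = 40.5/1.047 = 38.69 h.
Leg 4: 45.5 h is already measured aboard the drone.
Total: 6.441 + 13.00 + 38.69 + 45.50 h.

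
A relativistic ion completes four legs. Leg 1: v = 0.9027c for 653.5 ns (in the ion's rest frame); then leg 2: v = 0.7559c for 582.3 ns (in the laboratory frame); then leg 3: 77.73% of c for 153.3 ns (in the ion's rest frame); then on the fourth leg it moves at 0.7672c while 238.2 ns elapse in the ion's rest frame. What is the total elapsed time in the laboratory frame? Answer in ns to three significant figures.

Leg 1: γ = 1/√(1 − 0.9027²) = 1/√0.1851 = 2.324; Δt_1 = 2.324 × 653.5 = 1519 ns.
Leg 2: 582.3 ns is already measured in the laboratory frame.
Leg 3: β = 0.7773; γ = 1/√(1 − 0.7773²) = 1/√0.3958 = 1.589; Δt_3 = 1.589 × 153.3 = 243.7 ns.
Leg 4: γ = 1/√(1 − 0.7672²) = 1/√0.4114 = 1.559; Δt_4 = 1.559 × 238.2 = 371.4 ns.
Total: 1519 + 582.3 + 243.7 + 371.4 ns.

Δt = 2720 ns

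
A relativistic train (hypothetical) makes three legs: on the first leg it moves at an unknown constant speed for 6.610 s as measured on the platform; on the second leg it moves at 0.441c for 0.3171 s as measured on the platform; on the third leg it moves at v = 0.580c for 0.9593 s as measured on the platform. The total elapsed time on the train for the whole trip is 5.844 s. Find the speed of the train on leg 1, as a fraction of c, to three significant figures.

Leg 1: speed unknown; τ_1 = 6.610/γ_1.
Leg 2: γ = 1/√(1 − 0.441²) = 1/√0.8055 = 1.114; τ_2 = 0.3171/1.114 = 0.2846 s.
Leg 3: γ = 1/√(1 − 0.580²) = 1/√0.6636 = 1.228; τ_3 = 0.9593/1.228 = 0.7815 s.
Total proper time: τ_1 + 0.2846 + 0.7815 = 5.844, so τ_1 = 5.844 − 1.066 = 4.778 s.
γ_1 = 6.610/4.778 = 1.383; β = √(1 − 1/γ²) = √0.4775.

β = 0.691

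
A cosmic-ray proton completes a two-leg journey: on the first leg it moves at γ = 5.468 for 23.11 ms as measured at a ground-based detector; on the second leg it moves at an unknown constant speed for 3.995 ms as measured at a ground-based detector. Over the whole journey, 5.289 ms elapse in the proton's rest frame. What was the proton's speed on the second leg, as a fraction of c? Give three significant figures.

Leg 1: γ = 5.468; τ_1 = 23.11/5.468 = 4.226 ms.
Leg 2: speed unknown; τ_2 = 3.995/γ_2.
Total proper time: 4.226 + τ_2 = 5.289, so τ_2 = 5.289 − 4.226 = 1.063 ms.
γ_2 = 3.995/1.063 = 3.760; β = √(1 − 1/γ²) = √0.9293.

β = 0.964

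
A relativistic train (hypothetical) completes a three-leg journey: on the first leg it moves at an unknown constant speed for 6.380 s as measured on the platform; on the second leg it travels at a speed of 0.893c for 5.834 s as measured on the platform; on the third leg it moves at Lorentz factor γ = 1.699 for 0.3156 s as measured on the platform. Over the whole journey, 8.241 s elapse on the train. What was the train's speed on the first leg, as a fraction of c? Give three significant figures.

β = 0.525

Leg 1: speed unknown; τ_1 = 6.380/γ_1.
Leg 2: γ = 1/√(1 − 0.893²) = 1/√0.2026 = 2.222; τ_2 = 5.834/2.222 = 2.626 s.
Leg 3: γ = 1.699; τ_3 = 0.3156/1.699 = 0.1858 s.
Total proper time: τ_1 + 2.626 + 0.1858 = 8.241, so τ_1 = 8.241 − 2.811 = 5.430 s.
γ_1 = 6.380/5.430 = 1.175; β = √(1 − 1/γ²) = √0.2757.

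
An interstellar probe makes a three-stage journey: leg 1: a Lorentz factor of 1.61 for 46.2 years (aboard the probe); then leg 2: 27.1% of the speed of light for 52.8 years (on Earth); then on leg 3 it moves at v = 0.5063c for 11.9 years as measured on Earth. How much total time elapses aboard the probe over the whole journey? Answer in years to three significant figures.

τ = 107 years

Leg 1: 46.2 years is already measured aboard the probe.
Leg 2: β = 0.271; γ = 1/√(1 − 0.271²) = 1/√0.9266 = 1.039; τ_2 = 52.8/1.039 = 50.82 years.
Leg 3: γ = 1/√(1 − 0.5063²) = 1/√0.7437 = 1.160; τ_3 = 11.9/1.160 = 10.26 years.
Total: 46.20 + 50.82 + 10.26 years.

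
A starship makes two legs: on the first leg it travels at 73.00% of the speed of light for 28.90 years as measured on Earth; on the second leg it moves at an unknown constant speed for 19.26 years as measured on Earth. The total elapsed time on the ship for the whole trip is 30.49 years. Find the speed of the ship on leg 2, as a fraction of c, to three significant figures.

β = 0.830

Leg 1: β = 0.7300; γ = 1/√(1 − 0.7300²) = 1/√0.4671 = 1.463; τ_1 = 28.90/1.463 = 19.75 years.
Leg 2: speed unknown; τ_2 = 19.26/γ_2.
Total proper time: 19.75 + τ_2 = 30.49, so τ_2 = 30.49 − 19.75 = 10.74 years.
γ_2 = 19.26/10.74 = 1.794; β = √(1 − 1/γ²) = √0.6891.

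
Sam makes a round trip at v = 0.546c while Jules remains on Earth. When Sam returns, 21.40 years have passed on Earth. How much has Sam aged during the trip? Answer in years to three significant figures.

τ = 17.9 years

γ = 1/√(1 − 0.546²) = 1/√0.7019 = 1.194
Sam's clock measures proper time along the trip: τ = Δt/γ = 21.40/1.194 years.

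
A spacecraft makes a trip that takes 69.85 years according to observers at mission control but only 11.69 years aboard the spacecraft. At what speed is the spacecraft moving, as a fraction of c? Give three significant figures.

The proper time is measured aboard the spacecraft (both events occur at the spacecraft's location); Δt is measured at mission control. γ = Δt/τ = 69.85/11.69 = 5.975.
β = √(1 − 1/γ²) = √(1 − 0.02801) = √0.9720

v = 0.986c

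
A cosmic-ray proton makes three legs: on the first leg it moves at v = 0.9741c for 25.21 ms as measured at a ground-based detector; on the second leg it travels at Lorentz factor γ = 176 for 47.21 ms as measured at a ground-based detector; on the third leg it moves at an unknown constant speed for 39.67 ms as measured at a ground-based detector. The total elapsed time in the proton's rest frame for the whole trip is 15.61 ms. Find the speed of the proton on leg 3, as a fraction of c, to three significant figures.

β = 0.970

Leg 1: γ = 1/√(1 − 0.9741²) = 1/√0.05113 = 4.422; τ_1 = 25.21/4.422 = 5.700 ms.
Leg 2: γ = 176; τ_2 = 47.21/176.0 = 0.2682 ms.
Leg 3: speed unknown; τ_3 = 39.67/γ_3.
Total proper time: 5.700 + 0.2682 + τ_3 = 15.61, so τ_3 = 15.61 − 5.969 = 9.641 ms.
γ_3 = 39.67/9.641 = 4.115; β = √(1 − 1/γ²) = √0.9409.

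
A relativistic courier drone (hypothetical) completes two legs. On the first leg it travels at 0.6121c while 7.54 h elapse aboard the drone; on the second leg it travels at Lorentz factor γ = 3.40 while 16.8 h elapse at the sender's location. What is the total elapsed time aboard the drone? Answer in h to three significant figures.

Leg 1: 7.54 h is already measured aboard the drone.
Leg 2: γ = 3.40; τ_2 = 16.8/3.400 = 4.941 h.
Total: 7.540 + 4.941 h.

τ = 12.5 h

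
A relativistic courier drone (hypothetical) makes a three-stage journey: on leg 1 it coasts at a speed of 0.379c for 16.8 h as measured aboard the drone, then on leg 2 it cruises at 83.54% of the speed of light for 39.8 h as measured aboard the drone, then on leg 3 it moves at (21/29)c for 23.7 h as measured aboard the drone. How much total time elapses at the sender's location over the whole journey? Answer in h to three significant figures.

Leg 1: γ = 1/√(1 − 0.379²) = 1/√0.8564 = 1.081; Δt_1 = 1.081 × 16.8 = 18.15 h.
Leg 2: β = 0.8354; γ = 1/√(1 − 0.8354²) = 1/√0.3021 = 1.819; Δt_2 = 1.819 × 39.8 = 72.41 h.
Leg 3: γ = 1/√(1 − (21/29)²) = 29/20 = 1.450; Δt_3 = 1.450 × 23.7 = 34.37 h.
Total: 18.15 + 72.41 + 34.37 h.

Δt = 125 h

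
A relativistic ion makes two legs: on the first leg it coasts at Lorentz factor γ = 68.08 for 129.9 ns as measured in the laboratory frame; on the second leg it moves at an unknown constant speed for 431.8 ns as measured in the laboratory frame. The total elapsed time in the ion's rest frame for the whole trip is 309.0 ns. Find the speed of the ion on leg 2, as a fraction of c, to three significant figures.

Leg 1: γ = 68.08; τ_1 = 129.9/68.08 = 1.908 ns.
Leg 2: speed unknown; τ_2 = 431.8/γ_2.
Total proper time: 1.908 + τ_2 = 309.0, so τ_2 = 309.0 − 1.908 = 307.1 ns.
γ_2 = 431.8/307.1 = 1.406; β = √(1 − 1/γ²) = √0.4942.

β = 0.703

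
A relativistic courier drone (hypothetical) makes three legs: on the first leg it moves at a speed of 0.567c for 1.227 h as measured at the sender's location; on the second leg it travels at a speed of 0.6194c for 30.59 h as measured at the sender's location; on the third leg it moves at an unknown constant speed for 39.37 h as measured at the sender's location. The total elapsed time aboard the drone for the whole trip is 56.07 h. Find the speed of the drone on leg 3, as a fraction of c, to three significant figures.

Leg 1: γ = 1/√(1 − 0.567²) = 1/√0.6785 = 1.214; τ_1 = 1.227/1.214 = 1.011 h.
Leg 2: γ = 1/√(1 − 0.6194²) = 1/√0.6163 = 1.274; τ_2 = 30.59/1.274 = 24.02 h.
Leg 3: speed unknown; τ_3 = 39.37/γ_3.
Total proper time: 1.011 + 24.02 + τ_3 = 56.07, so τ_3 = 56.07 − 25.03 = 31.04 h.
γ_3 = 39.37/31.04 = 1.268; β = √(1 − 1/γ²) = √0.3782.

β = 0.615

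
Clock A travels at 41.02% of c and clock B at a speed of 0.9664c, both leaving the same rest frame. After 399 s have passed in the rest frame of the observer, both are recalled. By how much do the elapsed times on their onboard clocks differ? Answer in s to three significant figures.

A: β = 0.4102; γ = 1/√(1 − 0.4102²) = 1/√0.8317 = 1.096; τ_A = 399/1.096 = 363.9 s.
B: γ = 1/√(1 − 0.9664²) = 1/√0.06607 = 3.890; τ_B = 399/3.890 = 102.6 s.

|τ_A − τ_B| = 261 s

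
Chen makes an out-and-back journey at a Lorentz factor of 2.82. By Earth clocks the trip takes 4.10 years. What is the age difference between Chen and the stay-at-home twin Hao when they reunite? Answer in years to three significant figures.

γ = 2.82
Chen's elapsed proper time: τ = 4.10/2.820 = 1.454 years.
Age gap = Δt − τ = 4.10 − 1.454 years.

Δt − τ = 2.65 years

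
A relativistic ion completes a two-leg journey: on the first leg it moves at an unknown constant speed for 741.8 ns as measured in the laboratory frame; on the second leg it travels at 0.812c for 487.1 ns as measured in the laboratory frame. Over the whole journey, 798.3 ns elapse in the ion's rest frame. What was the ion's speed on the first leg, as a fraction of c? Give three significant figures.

Leg 1: speed unknown; τ_1 = 741.8/γ_1.
Leg 2: γ = 1/√(1 − 0.812²) = 1/√0.3407 = 1.713; τ_2 = 487.1/1.713 = 284.3 ns.
Total proper time: τ_1 + 284.3 = 798.3, so τ_1 = 798.3 − 284.3 = 514.0 ns.
γ_1 = 741.8/514.0 = 1.443; β = √(1 − 1/γ²) = √0.5199.

β = 0.721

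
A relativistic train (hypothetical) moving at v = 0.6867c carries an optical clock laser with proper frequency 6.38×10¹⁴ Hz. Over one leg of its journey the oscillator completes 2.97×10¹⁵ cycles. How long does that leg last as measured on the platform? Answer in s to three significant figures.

γ = 1/√(1 − 0.6867²) = 1/√0.5284 = 1.376
Proper time for N cycles: τ = N/f = 2.97×10¹⁵/(6.38×10¹⁴) = 4.655×10⁰ s = 4.655 s.
Lab-frame duration Δt = γτ = 1.376 × 4.655 = 6.404 s.

Δt = 6.40 s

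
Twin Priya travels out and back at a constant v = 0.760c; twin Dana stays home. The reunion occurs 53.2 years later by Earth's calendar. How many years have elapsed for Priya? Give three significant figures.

γ = 1/√(1 − 0.760²) = 1/√0.4224 = 1.539
Priya's clock measures proper time along the trip: τ = Δt/γ = 53.2/1.539 years.

τ = 34.6 years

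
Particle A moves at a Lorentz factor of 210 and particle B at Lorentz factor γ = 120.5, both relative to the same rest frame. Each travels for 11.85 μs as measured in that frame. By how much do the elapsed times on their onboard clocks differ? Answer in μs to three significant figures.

A: γ = 210; τ_A = 11.85/210.0 = 0.05643 μs.
B: γ = 120.5; τ_B = 11.85/120.5 = 0.09834 μs.

|τ_A − τ_B| = 0.0419 μs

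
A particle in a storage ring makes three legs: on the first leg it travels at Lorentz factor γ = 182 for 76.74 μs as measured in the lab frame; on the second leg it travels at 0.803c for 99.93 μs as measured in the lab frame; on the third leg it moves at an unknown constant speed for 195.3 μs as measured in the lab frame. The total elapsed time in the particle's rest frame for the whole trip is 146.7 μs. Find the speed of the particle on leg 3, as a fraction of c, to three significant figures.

Leg 1: γ = 182; τ_1 = 76.74/182.0 = 0.4216 μs.
Leg 2: γ = 1/√(1 − 0.803²) = 1/√0.3552 = 1.678; τ_2 = 99.93/1.678 = 59.56 μs.
Leg 3: speed unknown; τ_3 = 195.3/γ_3.
Total proper time: 0.4216 + 59.56 + τ_3 = 146.7, so τ_3 = 146.7 − 59.98 = 86.72 μs.
γ_3 = 195.3/86.72 = 2.252; β = √(1 − 1/γ²) = √0.8028.

β = 0.896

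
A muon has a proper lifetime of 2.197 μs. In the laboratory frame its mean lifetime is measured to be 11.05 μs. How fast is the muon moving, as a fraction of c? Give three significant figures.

β = 0.980

γ = Δt/τ₀ = 11.05/2.197 = 5.030
β = √(1 − 1/γ²) = √(1 − 0.03953) = √0.9605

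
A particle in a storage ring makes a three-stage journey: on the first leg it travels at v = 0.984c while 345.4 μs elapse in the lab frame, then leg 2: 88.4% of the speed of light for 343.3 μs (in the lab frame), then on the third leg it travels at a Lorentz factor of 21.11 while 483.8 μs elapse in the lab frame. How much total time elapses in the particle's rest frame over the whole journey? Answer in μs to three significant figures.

τ = 245 μs

Leg 1: γ = 1/√(1 − 0.984²) = 1/√0.03174 = 5.613; τ_1 = 345.4/5.613 = 61.54 μs.
Leg 2: β = 0.884; γ = 1/√(1 − 0.884²) = 1/√0.2185 = 2.139; τ_2 = 343.3/2.139 = 160.5 μs.
Leg 3: γ = 21.11; τ_3 = 483.8/21.11 = 22.92 μs.
Total: 61.54 + 160.5 + 22.92 μs.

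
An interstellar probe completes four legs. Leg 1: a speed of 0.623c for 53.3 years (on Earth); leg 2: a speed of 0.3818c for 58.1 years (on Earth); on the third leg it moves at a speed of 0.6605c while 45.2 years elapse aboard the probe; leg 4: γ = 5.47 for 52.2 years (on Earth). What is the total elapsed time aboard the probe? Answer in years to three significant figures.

τ = 150 years

Leg 1: γ = 1/√(1 − 0.623²) = 1/√0.6119 = 1.278; τ_1 = 53.3/1.278 = 41.69 years.
Leg 2: γ = 1/√(1 − 0.3818²) = 1/√0.8542 = 1.082; τ_2 = 58.1/1.082 = 53.70 years.
Leg 3: 45.2 years is already measured aboard the probe.
Leg 4: γ = 5.47; τ_4 = 52.2/5.470 = 9.543 years.
Total: 41.69 + 53.70 + 45.20 + 9.543 years.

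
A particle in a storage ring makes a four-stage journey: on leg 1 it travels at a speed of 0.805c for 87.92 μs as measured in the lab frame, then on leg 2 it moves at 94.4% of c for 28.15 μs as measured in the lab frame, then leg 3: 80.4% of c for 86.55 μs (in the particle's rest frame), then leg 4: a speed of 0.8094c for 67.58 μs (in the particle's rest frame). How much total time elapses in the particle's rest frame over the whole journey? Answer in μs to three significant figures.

τ = 216 μs

Leg 1: γ = 1/√(1 − 0.805²) = 1/√0.3520 = 1.686; τ_1 = 87.92/1.686 = 52.16 μs.
Leg 2: β = 0.944; γ = 1/√(1 − 0.944²) = 1/√0.1089 = 3.031; τ_2 = 28.15/3.031 = 9.288 μs.
Leg 3: 86.55 μs is already measured in the particle's rest frame.
Leg 4: 67.58 μs is already measured in the particle's rest frame.
Total: 52.16 + 9.288 + 86.55 + 67.58 μs.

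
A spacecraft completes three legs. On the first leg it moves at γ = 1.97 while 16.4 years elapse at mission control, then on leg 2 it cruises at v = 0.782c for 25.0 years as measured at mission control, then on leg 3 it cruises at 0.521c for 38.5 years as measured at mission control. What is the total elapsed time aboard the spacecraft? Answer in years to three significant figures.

Leg 1: γ = 1.97; τ_1 = 16.4/1.970 = 8.325 years.
Leg 2: γ = 1/√(1 − 0.782²) = 1/√0.3885 = 1.604; τ_2 = 25.0/1.604 = 15.58 years.
Leg 3: γ = 1/√(1 − 0.521²) = 1/√0.7286 = 1.172; τ_3 = 38.5/1.172 = 32.86 years.
Total: 8.325 + 15.58 + 32.86 years.

τ = 56.8 years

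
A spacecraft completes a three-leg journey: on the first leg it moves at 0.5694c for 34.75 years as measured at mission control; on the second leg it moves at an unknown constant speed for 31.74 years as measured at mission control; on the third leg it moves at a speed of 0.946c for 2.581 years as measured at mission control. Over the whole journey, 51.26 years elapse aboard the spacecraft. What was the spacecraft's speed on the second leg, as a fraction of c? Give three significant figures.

β = 0.725

Leg 1: γ = 1/√(1 − 0.5694²) = 1/√0.6758 = 1.216; τ_1 = 34.75/1.216 = 28.57 years.
Leg 2: speed unknown; τ_2 = 31.74/γ_2.
Leg 3: γ = 1/√(1 − 0.946²) = 1/√0.1051 = 3.085; τ_3 = 2.581/3.085 = 0.8367 years.
Total proper time: 28.57 + τ_2 + 0.8367 = 51.26, so τ_2 = 51.26 − 29.40 = 21.86 years.
γ_2 = 31.74/21.86 = 1.452; β = √(1 − 1/γ²) = √0.5258.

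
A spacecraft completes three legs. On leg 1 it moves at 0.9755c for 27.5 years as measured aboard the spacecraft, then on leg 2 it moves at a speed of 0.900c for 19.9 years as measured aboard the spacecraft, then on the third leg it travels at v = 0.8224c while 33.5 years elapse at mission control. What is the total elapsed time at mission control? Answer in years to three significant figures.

Leg 1: γ = 1/√(1 − 0.9755²) = 1/√0.04840 = 4.545; Δt_1 = 4.545 × 27.5 = 125.0 years.
Leg 2: γ = 1/√(1 − 0.900²) = 1/√0.1900 = 2.294; Δt_2 = 2.294 × 19.9 = 45.65 years.
Leg 3: 33.5 years is already measured at mission control.
Total: 125.0 + 45.65 + 33.50 years.

Δt = 204 years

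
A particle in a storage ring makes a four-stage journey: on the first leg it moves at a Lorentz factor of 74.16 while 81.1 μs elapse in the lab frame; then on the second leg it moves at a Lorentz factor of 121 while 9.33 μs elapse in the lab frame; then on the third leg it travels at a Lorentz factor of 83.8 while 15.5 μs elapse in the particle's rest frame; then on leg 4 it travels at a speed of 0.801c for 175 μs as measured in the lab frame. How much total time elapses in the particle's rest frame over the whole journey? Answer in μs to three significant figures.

τ = 121 μs

Leg 1: γ = 74.16; τ_1 = 81.1/74.16 = 1.094 μs.
Leg 2: γ = 121; τ_2 = 9.33/121.0 = 0.07711 μs.
Leg 3: 15.5 μs is already measured in the particle's rest frame.
Leg 4: γ = 1/√(1 − 0.801²) = 1/√0.3584 = 1.670; τ_4 = 175/1.670 = 104.8 μs.
Total: 1.094 + 0.07711 + 15.50 + 104.8 μs.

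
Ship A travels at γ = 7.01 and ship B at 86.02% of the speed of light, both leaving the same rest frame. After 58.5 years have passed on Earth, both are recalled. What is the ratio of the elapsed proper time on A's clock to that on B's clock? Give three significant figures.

A: γ = 7.01. B: β = 0.8602; γ = 1/√(1 − 0.8602²) = 1/√0.2601 = 1.961.
τ_A/τ_B = γ_B/γ_A = 1.961/7.010 = 0.2797, so τ_A/τ_B = 0.2797.

τ_A/τ_B = 0.280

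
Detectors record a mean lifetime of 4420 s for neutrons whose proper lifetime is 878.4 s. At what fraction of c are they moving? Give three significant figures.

β = 0.980

γ = Δt/τ₀ = 4420/878.4 = 5.032
β = √(1 − 1/γ²) = √(1 − 0.03949) = √0.9605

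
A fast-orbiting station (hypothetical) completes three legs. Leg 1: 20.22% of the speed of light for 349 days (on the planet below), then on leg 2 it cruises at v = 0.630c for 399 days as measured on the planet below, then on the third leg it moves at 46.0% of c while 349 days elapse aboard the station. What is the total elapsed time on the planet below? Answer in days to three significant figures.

Δt = 1140 days

Leg 1: 349 days is already measured on the planet below.
Leg 2: 399 days is already measured on the planet below.
Leg 3: β = 0.460; γ = 1/√(1 − 0.460²) = 1/√0.7884 = 1.126; Δt_3 = 1.126 × 349 = 393.1 days.
Total: 349.0 + 399.0 + 393.1 days.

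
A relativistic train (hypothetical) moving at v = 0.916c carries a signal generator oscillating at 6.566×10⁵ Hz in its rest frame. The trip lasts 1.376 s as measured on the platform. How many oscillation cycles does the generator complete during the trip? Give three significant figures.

γ = 1/√(1 − 0.916²) = 1/√0.1609 = 2.493
The oscillator's own cycle count is N = f × τ where τ is the proper time on the train. τ = Δt/γ = 1.376/2.493 = 0.5520 s = 5.520×10⁻¹ s.
N = 6.566×10⁵ × 5.520×10⁻¹ = 3.625×10⁵.

N = 3.62×10⁵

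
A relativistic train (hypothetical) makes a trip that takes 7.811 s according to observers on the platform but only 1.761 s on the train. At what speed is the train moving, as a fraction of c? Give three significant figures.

v = 0.974c

The proper time is measured on the train (both events occur at the train's location); Δt is measured on the platform. γ = Δt/τ = 7.811/1.761 = 4.436.
β = √(1 − 1/γ²) = √(1 − 0.05083) = √0.9492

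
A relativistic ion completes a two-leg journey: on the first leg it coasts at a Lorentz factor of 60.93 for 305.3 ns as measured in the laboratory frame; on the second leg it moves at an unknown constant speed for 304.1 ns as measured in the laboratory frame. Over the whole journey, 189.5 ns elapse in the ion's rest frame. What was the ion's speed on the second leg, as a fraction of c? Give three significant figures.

β = 0.795

Leg 1: γ = 60.93; τ_1 = 305.3/60.93 = 5.011 ns.
Leg 2: speed unknown; τ_2 = 304.1/γ_2.
Total proper time: 5.011 + τ_2 = 189.5, so τ_2 = 189.5 − 5.011 = 184.5 ns.
γ_2 = 304.1/184.5 = 1.648; β = √(1 − 1/γ²) = √0.6319.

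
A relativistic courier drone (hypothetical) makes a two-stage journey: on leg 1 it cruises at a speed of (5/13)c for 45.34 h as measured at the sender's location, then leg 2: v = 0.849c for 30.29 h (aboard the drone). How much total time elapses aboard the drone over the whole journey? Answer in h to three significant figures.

τ = 72.1 h

Leg 1: γ = 1/√(1 − (5/13)²) = 13/12 ≈ 1.083; τ_1 = 45.34/1.083 = 41.85 h.
Leg 2: 30.29 h is already measured aboard the drone.
Total: 41.85 + 30.29 h.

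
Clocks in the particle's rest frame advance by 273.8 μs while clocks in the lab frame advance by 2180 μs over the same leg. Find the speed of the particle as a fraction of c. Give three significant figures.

β = 0.992

The proper time is measured in the particle's rest frame (both events occur at the particle's location); Δt is measured in the lab frame. γ = Δt/τ = 2180/273.8 = 7.962.
β = √(1 − 1/γ²) = √(1 − 0.01577) = √0.9842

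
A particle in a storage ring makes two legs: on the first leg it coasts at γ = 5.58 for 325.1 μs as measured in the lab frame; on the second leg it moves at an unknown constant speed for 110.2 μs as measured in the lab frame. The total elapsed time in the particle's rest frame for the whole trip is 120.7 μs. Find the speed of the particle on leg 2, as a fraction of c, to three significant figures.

β = 0.824

Leg 1: γ = 5.58; τ_1 = 325.1/5.580 = 58.26 μs.
Leg 2: speed unknown; τ_2 = 110.2/γ_2.
Total proper time: 58.26 + τ_2 = 120.7, so τ_2 = 120.7 − 58.26 = 62.44 μs.
γ_2 = 110.2/62.44 = 1.765; β = √(1 − 1/γ²) = √0.6790.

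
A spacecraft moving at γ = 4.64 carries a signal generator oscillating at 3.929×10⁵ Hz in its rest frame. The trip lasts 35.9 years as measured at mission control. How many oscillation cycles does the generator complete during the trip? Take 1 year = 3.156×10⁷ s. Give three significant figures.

γ = 4.64
The oscillator's own cycle count is N = f × τ where τ is the proper time aboard the spacecraft. τ = Δt/γ = 35.9/4.640 = 7.737 years = 2.442×10⁸ s.
N = 3.929×10⁵ × 2.442×10⁸ = 9.594×10¹³.

N = 9.59×10¹³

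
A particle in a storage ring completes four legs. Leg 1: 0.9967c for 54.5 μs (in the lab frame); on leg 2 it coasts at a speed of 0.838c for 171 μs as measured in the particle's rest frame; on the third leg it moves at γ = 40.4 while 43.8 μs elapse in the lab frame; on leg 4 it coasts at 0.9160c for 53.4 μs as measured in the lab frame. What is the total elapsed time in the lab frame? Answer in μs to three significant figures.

Leg 1: 54.5 μs is already measured in the lab frame.
Leg 2: γ = 1/√(1 − 0.838²) = 1/√0.2978 = 1.833; Δt_2 = 1.833 × 171 = 313.4 μs.
Leg 3: 43.8 μs is already measured in the lab frame.
Leg 4: 53.4 μs is already measured in the lab frame.
Total: 54.50 + 313.4 + 43.80 + 53.40 μs.

Δt = 465 μs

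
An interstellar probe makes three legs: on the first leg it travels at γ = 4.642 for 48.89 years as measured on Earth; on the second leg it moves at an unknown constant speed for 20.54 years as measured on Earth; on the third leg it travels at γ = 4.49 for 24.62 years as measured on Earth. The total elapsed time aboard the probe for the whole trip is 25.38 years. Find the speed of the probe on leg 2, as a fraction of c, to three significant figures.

β = 0.890

Leg 1: γ = 4.642; τ_1 = 48.89/4.642 = 10.53 years.
Leg 2: speed unknown; τ_2 = 20.54/γ_2.
Leg 3: γ = 4.49; τ_3 = 24.62/4.490 = 5.483 years.
Total proper time: 10.53 + τ_2 + 5.483 = 25.38, so τ_2 = 25.38 − 16.02 = 9.365 years.
γ_2 = 20.54/9.365 = 2.193; β = √(1 − 1/γ²) = √0.7921.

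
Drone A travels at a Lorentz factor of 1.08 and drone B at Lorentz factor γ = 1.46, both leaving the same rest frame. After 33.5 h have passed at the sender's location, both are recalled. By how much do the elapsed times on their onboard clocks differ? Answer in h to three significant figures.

A: γ = 1.08; τ_A = 33.5/1.080 = 31.02 h.
B: γ = 1.46; τ_B = 33.5/1.460 = 22.95 h.

|τ_A − τ_B| = 8.07 h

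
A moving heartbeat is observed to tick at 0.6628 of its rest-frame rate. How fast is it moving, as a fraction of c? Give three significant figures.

β = 0.749

Rate ratio = 1/γ, so γ = 1/0.6628 = 1.509.
β = √(1 − 1/γ²) = √(1 − 0.6628²) = √0.5607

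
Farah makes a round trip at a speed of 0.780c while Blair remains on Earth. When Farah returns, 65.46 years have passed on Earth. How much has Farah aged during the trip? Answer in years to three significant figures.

γ = 1/√(1 − 0.780²) = 1/√0.3916 = 1.598
Farah's clock measures proper time along the trip: τ = Δt/γ = 65.46/1.598 years.

τ = 41.0 years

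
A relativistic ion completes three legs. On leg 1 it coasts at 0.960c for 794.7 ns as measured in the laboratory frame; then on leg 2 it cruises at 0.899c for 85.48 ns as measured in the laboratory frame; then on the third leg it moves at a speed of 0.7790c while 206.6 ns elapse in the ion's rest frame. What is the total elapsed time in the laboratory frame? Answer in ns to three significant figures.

Δt = 1210 ns

Leg 1: 794.7 ns is already measured in the laboratory frame.
Leg 2: 85.48 ns is already measured in the laboratory frame.
Leg 3: γ = 1/√(1 − 0.7790²) = 1/√0.3932 = 1.595; Δt_3 = 1.595 × 206.6 = 329.5 ns.
Total: 794.7 + 85.48 + 329.5 ns.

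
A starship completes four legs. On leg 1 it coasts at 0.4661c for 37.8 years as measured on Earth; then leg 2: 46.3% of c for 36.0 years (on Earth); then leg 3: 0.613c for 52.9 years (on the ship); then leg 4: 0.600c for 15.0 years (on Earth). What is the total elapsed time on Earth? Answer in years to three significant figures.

Leg 1: 37.8 years is already measured on Earth.
Leg 2: 36.0 years is already measured on Earth.
Leg 3: γ = 1/√(1 − 0.613²) = 1/√0.6242 = 1.266; Δt_3 = 1.266 × 52.9 = 66.95 years.
Leg 4: 15.0 years is already measured on Earth.
Total: 37.80 + 36.00 + 66.95 + 15.00 years.

Δt = 156 years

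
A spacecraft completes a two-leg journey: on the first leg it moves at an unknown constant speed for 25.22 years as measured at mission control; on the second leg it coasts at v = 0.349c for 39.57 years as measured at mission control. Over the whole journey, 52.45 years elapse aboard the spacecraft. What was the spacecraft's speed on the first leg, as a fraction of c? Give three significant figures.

Leg 1: speed unknown; τ_1 = 25.22/γ_1.
Leg 2: γ = 1/√(1 − 0.349²) = 1/√0.8782 = 1.067; τ_2 = 39.57/1.067 = 37.08 years.
Total proper time: τ_1 + 37.08 = 52.45, so τ_1 = 52.45 − 37.08 = 15.37 years.
γ_1 = 25.22/15.37 = 1.641; β = √(1 − 1/γ²) = √0.6287.

β = 0.793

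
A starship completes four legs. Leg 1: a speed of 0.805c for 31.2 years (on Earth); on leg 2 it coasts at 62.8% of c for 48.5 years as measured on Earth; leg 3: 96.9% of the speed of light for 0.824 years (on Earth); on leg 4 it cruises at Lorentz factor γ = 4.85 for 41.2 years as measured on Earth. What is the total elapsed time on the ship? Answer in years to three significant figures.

τ = 65.0 years

Leg 1: γ = 1/√(1 − 0.805²) = 1/√0.3520 = 1.686; τ_1 = 31.2/1.686 = 18.51 years.
Leg 2: β = 0.628; γ = 1/√(1 − 0.628²) = 1/√0.6056 = 1.285; τ_2 = 48.5/1.285 = 37.74 years.
Leg 3: β = 0.969; γ = 1/√(1 − 0.969²) = 1/√0.06104 = 4.048; τ_3 = 0.824/4.048 = 0.2036 years.
Leg 4: γ = 4.85; τ_4 = 41.2/4.850 = 8.495 years.
Total: 18.51 + 37.74 + 0.2036 + 8.495 years.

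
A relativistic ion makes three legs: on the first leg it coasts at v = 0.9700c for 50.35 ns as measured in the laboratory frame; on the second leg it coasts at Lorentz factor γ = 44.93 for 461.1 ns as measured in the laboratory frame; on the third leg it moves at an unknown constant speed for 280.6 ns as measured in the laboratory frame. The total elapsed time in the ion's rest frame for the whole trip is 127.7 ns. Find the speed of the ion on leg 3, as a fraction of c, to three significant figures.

β = 0.927

Leg 1: γ = 1/√(1 − 0.9700²) = 1/√0.05910 = 4.113; τ_1 = 50.35/4.113 = 12.24 ns.
Leg 2: γ = 44.93; τ_2 = 461.1/44.93 = 10.26 ns.
Leg 3: speed unknown; τ_3 = 280.6/γ_3.
Total proper time: 12.24 + 10.26 + τ_3 = 127.7, so τ_3 = 127.7 − 22.50 = 105.2 ns.
γ_3 = 280.6/105.2 = 2.667; β = √(1 − 1/γ²) = √0.8594.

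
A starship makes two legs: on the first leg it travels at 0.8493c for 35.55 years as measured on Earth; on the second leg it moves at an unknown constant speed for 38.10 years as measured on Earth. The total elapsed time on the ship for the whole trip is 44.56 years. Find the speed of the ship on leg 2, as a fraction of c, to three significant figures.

Leg 1: γ = 1/√(1 − 0.8493²) = 1/√0.2787 = 1.894; τ_1 = 35.55/1.894 = 18.77 years.
Leg 2: speed unknown; τ_2 = 38.10/γ_2.
Total proper time: 18.77 + τ_2 = 44.56, so τ_2 = 44.56 − 18.77 = 25.79 years.
γ_2 = 38.10/25.79 = 1.477; β = √(1 − 1/γ²) = √0.5417.

β = 0.736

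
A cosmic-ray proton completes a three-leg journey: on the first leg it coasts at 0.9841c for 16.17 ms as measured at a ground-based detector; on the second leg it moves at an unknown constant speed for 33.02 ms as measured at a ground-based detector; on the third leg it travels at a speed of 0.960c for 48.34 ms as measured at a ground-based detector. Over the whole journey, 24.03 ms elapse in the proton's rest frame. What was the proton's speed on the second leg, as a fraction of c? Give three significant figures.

β = 0.973

Leg 1: γ = 1/√(1 − 0.9841²) = 1/√0.03155 = 5.630; τ_1 = 16.17/5.630 = 2.872 ms.
Leg 2: speed unknown; τ_2 = 33.02/γ_2.
Leg 3: γ = 1/√(1 − 0.960²) = 1/√0.07840 = 3.571; τ_3 = 48.34/3.571 = 13.54 ms.
Total proper time: 2.872 + τ_2 + 13.54 = 24.03, so τ_2 = 24.03 − 16.41 = 7.623 ms.
γ_2 = 33.02/7.623 = 4.332; β = √(1 − 1/γ²) = √0.9467.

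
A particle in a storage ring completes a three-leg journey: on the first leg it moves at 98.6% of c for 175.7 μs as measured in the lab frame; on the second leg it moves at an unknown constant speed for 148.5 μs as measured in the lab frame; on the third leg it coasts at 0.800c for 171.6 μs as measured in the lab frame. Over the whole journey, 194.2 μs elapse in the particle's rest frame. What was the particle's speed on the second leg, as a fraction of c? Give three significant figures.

Leg 1: β = 0.986; γ = 1/√(1 − 0.986²) = 1/√0.02780 = 5.997; τ_1 = 175.7/5.997 = 29.30 μs.
Leg 2: speed unknown; τ_2 = 148.5/γ_2.
Leg 3: γ = 1/√(1 − 0.800²) = 5/3 ≈ 1.667; τ_3 = 171.6/1.667 = 103.0 μs.
Total proper time: 29.30 + τ_2 + 103.0 = 194.2, so τ_2 = 194.2 − 132.3 = 61.94 μs.
γ_2 = 148.5/61.94 = 2.397; β = √(1 − 1/γ²) = √0.8260.

β = 0.909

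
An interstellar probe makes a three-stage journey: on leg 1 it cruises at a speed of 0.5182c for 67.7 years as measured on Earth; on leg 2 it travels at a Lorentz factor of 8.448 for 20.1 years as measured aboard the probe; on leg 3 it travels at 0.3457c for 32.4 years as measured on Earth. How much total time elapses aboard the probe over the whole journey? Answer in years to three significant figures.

Leg 1: γ = 1/√(1 − 0.5182²) = 1/√0.7315 = 1.169; τ_1 = 67.7/1.169 = 57.90 years.
Leg 2: 20.1 years is already measured aboard the probe.
Leg 3: γ = 1/√(1 − 0.3457²) = 1/√0.8805 = 1.066; τ_3 = 32.4/1.066 = 30.40 years.
Total: 57.90 + 20.10 + 30.40 years.

τ = 108 years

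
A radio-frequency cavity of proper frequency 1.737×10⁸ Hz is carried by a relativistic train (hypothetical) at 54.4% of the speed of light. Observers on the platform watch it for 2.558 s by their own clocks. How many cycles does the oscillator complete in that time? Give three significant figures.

N = 3.73×10⁸

β = 0.544; γ = 1/√(1 − 0.544²) = 1/√0.7041 = 1.192
During 2.558 s of lab time, the oscillator's proper time advances by τ = Δt/γ = 2.558/1.192 = 2.146 s = 2.146×10⁰ s.
N = f × τ = 1.737×10⁸ × 2.146×10⁰ = 3.728×10⁸.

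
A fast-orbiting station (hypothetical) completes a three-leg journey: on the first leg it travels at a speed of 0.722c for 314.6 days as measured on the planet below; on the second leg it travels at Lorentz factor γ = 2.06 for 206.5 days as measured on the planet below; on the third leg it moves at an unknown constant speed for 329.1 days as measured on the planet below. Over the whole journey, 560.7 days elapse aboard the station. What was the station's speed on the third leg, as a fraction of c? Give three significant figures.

Leg 1: γ = 1/√(1 − 0.722²) = 1/√0.4787 = 1.445; τ_1 = 314.6/1.445 = 217.7 days.
Leg 2: γ = 2.06; τ_2 = 206.5/2.060 = 100.2 days.
Leg 3: speed unknown; τ_3 = 329.1/γ_3.
Total proper time: 217.7 + 100.2 + τ_3 = 560.7, so τ_3 = 560.7 − 317.9 = 242.8 days.
γ_3 = 329.1/242.8 = 1.356; β = √(1 − 1/γ²) = √0.4558.

β = 0.675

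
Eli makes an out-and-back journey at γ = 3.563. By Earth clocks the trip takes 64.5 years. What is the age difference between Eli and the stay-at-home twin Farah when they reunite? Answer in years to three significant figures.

γ = 3.563
Eli's elapsed proper time: τ = 64.5/3.563 = 18.10 years.
Age gap = Δt − τ = 64.5 − 18.10 years.

Δt − τ = 46.4 years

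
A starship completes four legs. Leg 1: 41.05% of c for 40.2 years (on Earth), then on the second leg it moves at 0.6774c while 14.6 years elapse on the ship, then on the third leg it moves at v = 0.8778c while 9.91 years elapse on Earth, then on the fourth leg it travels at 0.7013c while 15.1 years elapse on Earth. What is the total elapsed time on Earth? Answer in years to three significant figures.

Leg 1: 40.2 years is already measured on Earth.
Leg 2: γ = 1/√(1 − 0.6774²) = 1/√0.5411 = 1.359; Δt_2 = 1.359 × 14.6 = 19.85 years.
Leg 3: 9.91 years is already measured on Earth.
Leg 4: 15.1 years is already measured on Earth.
Total: 40.20 + 19.85 + 9.910 + 15.10 years.

Δt = 85.1 years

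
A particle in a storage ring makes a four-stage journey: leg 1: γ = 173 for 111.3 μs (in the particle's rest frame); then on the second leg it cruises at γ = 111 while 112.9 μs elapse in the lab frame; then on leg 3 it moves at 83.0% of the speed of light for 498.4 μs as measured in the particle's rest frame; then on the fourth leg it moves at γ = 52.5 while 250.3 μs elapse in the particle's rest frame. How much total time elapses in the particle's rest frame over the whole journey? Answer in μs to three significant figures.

τ = 861 μs

Leg 1: 111.3 μs is already measured in the particle's rest frame.
Leg 2: γ = 111; τ_2 = 112.9/111.0 = 1.017 μs.
Leg 3: 498.4 μs is already measured in the particle's rest frame.
Leg 4: 250.3 μs is already measured in the particle's rest frame.
Total: 111.3 + 1.017 + 498.4 + 250.3 μs.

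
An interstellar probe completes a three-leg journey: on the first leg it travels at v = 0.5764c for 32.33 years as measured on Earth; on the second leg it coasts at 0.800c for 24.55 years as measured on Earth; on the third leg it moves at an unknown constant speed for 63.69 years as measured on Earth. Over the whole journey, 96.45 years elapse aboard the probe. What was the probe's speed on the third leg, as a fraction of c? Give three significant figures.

β = 0.496

Leg 1: γ = 1/√(1 − 0.5764²) = 1/√0.6678 = 1.224; τ_1 = 32.33/1.224 = 26.42 years.
Leg 2: γ = 1/√(1 − 0.800²) = 5/3 ≈ 1.667; τ_2 = 24.55/1.667 = 14.73 years.
Leg 3: speed unknown; τ_3 = 63.69/γ_3.
Total proper time: 26.42 + 14.73 + τ_3 = 96.45, so τ_3 = 96.45 − 41.15 = 55.30 years.
γ_3 = 63.69/55.30 = 1.152; β = √(1 − 1/γ²) = √0.2461.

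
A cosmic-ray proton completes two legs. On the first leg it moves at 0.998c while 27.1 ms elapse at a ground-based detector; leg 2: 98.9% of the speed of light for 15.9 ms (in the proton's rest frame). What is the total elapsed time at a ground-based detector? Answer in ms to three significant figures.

Leg 1: 27.1 ms is already measured at a ground-based detector.
Leg 2: β = 0.989; γ = 1/√(1 − 0.989²) = 1/√0.02188 = 6.761; Δt_2 = 6.761 × 15.9 = 107.5 ms.
Total: 27.10 + 107.5 ms.

Δt = 135 ms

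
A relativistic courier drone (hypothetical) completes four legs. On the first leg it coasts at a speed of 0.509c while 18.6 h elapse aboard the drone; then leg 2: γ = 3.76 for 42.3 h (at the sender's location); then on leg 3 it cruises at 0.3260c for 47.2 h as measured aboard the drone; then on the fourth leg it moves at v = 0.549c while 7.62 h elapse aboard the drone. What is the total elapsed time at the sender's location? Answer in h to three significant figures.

Leg 1: γ = 1/√(1 − 0.509²) = 1/√0.7409 = 1.162; Δt_1 = 1.162 × 18.6 = 21.61 h.
Leg 2: 42.3 h is already measured at the sender's location.
Leg 3: γ = 1/√(1 − 0.3260²) = 1/√0.8937 = 1.058; Δt_3 = 1.058 × 47.2 = 49.93 h.
Leg 4: γ = 1/√(1 − 0.549²) = 1/√0.6986 = 1.196; Δt_4 = 1.196 × 7.62 = 9.117 h.
Total: 21.61 + 42.30 + 49.93 + 9.117 h.

Δt = 123 h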